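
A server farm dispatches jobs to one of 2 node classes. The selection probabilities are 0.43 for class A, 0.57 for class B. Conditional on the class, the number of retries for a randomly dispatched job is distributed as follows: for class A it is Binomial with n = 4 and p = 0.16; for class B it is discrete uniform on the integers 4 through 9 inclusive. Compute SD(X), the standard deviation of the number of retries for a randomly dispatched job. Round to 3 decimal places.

3.211

Per component, A: μ=0.64, E[X²]=0.9472; B: μ=6.5, E[X²]=45.1667.
E[X] = 0.43·0.64 + 0.57·6.5 = 3.9802.
E[X²] = 0.43·0.9472 + 0.57·45.1667 = 26.1523.
Var(X) = E[X²] − (E[X])² = 26.1523 − 15.842 = 10.3103.
SD(X) = √10.3103 = 3.21097.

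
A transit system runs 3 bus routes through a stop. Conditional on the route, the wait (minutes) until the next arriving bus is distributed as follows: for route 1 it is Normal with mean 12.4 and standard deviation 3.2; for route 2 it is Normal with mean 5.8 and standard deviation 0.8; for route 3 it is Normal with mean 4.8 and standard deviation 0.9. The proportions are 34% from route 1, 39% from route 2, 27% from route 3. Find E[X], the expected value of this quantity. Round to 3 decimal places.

7.774

Component means — 1: 12.4; 2: 5.8; 3: 4.8.
E[X] = 0.34·12.4 + 0.39·5.8 + 0.27·4.8 = 7.774.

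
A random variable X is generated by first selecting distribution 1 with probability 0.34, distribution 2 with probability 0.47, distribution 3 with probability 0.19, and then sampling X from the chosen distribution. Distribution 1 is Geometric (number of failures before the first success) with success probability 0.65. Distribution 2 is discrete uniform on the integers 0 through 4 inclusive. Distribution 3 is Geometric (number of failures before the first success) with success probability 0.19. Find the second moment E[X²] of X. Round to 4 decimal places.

10.9166

For each component E[X²] = Var + (mean)², giving 1: 1.11834; 2: 6; 3: 40.6122.
Overall E[X²] = 0.34·1.11834 + 0.47·6 + 0.19·40.6122 = 10.9166.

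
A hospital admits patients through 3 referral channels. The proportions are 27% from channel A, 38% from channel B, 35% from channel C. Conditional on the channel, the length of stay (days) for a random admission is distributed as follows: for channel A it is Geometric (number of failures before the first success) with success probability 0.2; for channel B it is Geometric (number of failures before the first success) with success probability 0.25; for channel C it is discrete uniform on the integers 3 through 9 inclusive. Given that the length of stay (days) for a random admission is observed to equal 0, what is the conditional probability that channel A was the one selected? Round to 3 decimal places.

Likelihoods P(X=0 | ·): A: 0.2; B: 0.25; C: 0.
Posterior ∝ prior × likelihood. Numerator for A: 0.27·0.2 = 0.054.
Normalizing constant: 0.27·0.2 + 0.38·0.25 + 0.35·0 = 0.149.
P(A | observation) = 0.054 / 0.149 = 0.362416.

0.362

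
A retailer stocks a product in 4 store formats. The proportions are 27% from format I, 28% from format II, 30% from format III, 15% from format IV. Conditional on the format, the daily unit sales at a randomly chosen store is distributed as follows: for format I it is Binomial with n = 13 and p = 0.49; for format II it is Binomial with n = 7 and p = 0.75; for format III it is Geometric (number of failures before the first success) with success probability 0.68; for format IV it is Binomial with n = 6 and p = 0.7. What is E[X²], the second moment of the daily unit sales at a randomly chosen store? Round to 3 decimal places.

23.027

For each component E[X²] = Var + (mean)², giving I: 43.8256; II: 28.875; III: 0.913495; IV: 18.9.
Overall E[X²] = 0.27·43.8256 + 0.28·28.875 + 0.3·0.913495 + 0.15·18.9 = 23.027.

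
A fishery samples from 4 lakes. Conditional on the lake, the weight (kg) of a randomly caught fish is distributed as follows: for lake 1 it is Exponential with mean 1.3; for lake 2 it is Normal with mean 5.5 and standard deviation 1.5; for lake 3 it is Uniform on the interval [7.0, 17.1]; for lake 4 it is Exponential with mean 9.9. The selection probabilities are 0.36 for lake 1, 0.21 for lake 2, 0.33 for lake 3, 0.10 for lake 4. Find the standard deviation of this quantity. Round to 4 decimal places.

Per component, 1: μ=1.3, E[X²]=3.38; 2: μ=5.5, E[X²]=32.5; 3: μ=12.05, E[X²]=153.703; 4: μ=9.9, E[X²]=196.02.
E[X] = 0.36·1.3 + 0.21·5.5 + 0.33·12.05 + 0.1·9.9 = 6.5895.
E[X²] = 0.36·3.38 + 0.21·32.5 + 0.33·153.703 + 0.1·196.02 = 78.3659.
Var(X) = E[X²] − (E[X])² = 78.3659 − 43.4215 = 34.9444.
SD(X) = √34.9444 = 5.91138.

5.9114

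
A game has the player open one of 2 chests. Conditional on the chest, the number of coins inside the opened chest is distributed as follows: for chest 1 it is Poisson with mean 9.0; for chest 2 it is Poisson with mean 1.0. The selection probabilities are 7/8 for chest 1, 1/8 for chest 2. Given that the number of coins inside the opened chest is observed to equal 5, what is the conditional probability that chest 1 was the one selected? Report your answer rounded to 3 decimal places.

Likelihoods P(X=5 | ·): 1: 0.0607269; 2: 0.00306566.
Posterior ∝ prior × likelihood. Numerator for 1: 0.875·0.0607269 = 0.053136.
Normalizing constant: 0.875·0.0607269 + 0.125·0.00306566 = 0.0535192.
P(1 | observation) = 0.053136 / 0.0535192 = 0.99284.

0.993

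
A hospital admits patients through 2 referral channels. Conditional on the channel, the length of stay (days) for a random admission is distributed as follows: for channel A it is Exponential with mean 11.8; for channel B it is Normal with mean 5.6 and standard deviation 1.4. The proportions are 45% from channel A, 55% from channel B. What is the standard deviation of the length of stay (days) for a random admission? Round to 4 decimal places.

Per component, A: μ=11.8, E[X²]=278.48; B: μ=5.6, E[X²]=33.32.
E[X] = 0.45·11.8 + 0.55·5.6 = 8.39.
E[X²] = 0.45·278.48 + 0.55·33.32 = 143.642.
Var(X) = E[X²] − (E[X])² = 143.642 − 70.3921 = 73.2499.
SD(X) = √73.2499 = 8.55862.

8.5586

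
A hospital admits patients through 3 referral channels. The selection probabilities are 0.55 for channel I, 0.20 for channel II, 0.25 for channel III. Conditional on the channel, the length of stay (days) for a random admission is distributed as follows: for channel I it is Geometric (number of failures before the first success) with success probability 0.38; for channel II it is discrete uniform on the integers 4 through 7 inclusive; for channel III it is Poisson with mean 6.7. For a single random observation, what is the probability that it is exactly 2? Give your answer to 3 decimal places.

Conditional on each channel, P(X = 2): I: 0.146072; II: 0; III: 0.0276278.
By total probability, P(X = 2) = 0.55·0.146072 + 0.2·0 + 0.25·0.0276278 = 0.0872466.

0.087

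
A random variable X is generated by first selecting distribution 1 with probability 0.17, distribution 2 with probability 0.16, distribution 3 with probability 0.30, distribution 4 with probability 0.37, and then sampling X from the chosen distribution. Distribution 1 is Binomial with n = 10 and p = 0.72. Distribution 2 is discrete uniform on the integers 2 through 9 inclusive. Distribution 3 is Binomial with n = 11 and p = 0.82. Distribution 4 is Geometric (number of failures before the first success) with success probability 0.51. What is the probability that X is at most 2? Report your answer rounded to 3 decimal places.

Conditional on each component, P(X ≤ 2): 1: 0.000960463; 2: 0.125; 3: 7.66421e-06; 4: 0.882351.
By total probability, P(X ≤ 2) = 0.17·0.000960463 + 0.16·0.125 + 0.3·7.66421e-06 + 0.37·0.882351 = 0.346635.

0.347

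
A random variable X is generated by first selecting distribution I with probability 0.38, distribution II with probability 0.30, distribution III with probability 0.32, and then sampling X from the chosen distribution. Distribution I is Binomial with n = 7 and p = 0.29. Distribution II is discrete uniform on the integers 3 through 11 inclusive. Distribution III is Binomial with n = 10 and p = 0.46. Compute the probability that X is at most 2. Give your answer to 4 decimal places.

0.2829

Conditional on each component, P(X ≤ 2): I: 0.66964; II: 0; III: 0.0889141.
By total probability, P(X ≤ 2) = 0.38·0.66964 + 0.3·0 + 0.32·0.0889141 = 0.282916.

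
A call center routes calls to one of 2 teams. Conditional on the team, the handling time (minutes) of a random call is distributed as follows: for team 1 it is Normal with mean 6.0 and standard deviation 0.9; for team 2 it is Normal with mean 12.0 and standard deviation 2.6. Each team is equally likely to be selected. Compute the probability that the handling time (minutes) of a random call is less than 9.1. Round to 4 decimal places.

Conditional on each team, P(X < 9.1): 1: 0.999714; 2: 0.132343.
By total probability, P(X < 9.1) = 0.5·0.999714 + 0.5·0.132343 = 0.566028.

0.5660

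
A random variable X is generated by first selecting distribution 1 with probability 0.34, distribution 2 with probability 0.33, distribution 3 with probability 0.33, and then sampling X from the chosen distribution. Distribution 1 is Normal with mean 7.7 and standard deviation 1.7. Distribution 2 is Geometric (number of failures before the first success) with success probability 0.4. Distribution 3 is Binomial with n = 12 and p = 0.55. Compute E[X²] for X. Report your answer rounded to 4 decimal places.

38.4761

For each component E[X²] = Var + (mean)², giving 1: 62.18; 2: 6; 3: 46.53.
Overall E[X²] = 0.34·62.18 + 0.33·6 + 0.33·46.53 = 38.4761.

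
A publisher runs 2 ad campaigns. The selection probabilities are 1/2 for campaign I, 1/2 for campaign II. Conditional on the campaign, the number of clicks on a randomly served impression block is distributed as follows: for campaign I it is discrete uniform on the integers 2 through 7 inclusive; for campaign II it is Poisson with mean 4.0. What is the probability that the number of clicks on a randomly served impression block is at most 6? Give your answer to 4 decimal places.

Conditional on each campaign, P(X ≤ 6): I: 0.833333; II: 0.889326.
By total probability, P(X ≤ 6) = 0.5·0.833333 + 0.5·0.889326 = 0.86133.

0.8613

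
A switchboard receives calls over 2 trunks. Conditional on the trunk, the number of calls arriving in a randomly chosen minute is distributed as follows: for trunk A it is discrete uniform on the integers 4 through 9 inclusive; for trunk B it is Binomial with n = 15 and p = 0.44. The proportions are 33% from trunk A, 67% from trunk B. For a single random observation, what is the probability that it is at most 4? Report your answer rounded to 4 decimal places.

Conditional on each trunk, P(X ≤ 4): A: 0.166667; B: 0.136728.
By total probability, P(X ≤ 4) = 0.33·0.166667 + 0.67·0.136728 = 0.146608.

0.1466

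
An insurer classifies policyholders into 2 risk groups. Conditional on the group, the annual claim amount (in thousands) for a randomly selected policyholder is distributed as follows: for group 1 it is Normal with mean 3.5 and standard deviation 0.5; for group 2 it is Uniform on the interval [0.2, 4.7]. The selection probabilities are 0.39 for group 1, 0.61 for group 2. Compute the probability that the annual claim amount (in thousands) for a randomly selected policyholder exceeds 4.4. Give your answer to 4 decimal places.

0.0547

Conditional on each group, P(X > 4.4): 1: 0.0359303; 2: 0.0666667.
By total probability, P(X > 4.4) = 0.39·0.0359303 + 0.61·0.0666667 = 0.0546795.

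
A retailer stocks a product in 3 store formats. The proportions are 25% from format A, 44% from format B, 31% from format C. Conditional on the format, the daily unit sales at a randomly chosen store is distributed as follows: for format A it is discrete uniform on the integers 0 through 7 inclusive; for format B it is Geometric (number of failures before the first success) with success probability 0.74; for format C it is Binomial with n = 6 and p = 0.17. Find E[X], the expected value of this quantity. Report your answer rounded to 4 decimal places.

1.3458

Component means — A: 3.5; B: 0.351351; C: 1.02.
E[X] = 0.25·3.5 + 0.44·0.351351 + 0.31·1.02 = 1.34579.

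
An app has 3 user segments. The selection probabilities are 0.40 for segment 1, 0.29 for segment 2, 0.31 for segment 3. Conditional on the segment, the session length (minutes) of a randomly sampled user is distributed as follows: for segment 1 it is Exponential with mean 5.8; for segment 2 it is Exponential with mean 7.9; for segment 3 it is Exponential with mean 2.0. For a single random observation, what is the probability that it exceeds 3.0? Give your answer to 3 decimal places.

Conditional on each segment, P(X > 3.0): 1: 0.596163; 2: 0.684035; 3: 0.22313.
By total probability, P(X > 3.0) = 0.4·0.596163 + 0.29·0.684035 + 0.31·0.22313 = 0.506006.

0.506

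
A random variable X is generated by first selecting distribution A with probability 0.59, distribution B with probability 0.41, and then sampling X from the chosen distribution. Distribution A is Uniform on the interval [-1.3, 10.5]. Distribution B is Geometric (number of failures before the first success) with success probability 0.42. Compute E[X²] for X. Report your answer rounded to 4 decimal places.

For each component E[X²] = Var + (mean)², giving A: 32.7633; B: 5.19501.
Overall E[X²] = 0.59·32.7633 + 0.41·5.19501 = 21.4603.

21.4603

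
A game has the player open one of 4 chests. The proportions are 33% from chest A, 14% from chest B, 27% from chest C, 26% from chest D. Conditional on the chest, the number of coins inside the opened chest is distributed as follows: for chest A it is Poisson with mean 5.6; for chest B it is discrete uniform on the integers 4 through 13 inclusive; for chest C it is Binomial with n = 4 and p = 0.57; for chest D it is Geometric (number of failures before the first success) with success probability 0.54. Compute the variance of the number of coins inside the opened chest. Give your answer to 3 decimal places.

Per component, A: μ=5.6, E[X²]=36.96; B: μ=8.5, E[X²]=80.5; C: μ=2.28, E[X²]=6.1788; D: μ=0.851852, E[X²]=2.30316.
E[X] = 0.33·5.6 + 0.14·8.5 + 0.27·2.28 + 0.26·0.851852 = 3.87508.
E[X²] = 0.33·36.96 + 0.14·80.5 + 0.27·6.1788 + 0.26·2.30316 = 25.7339.
Var(X) = E[X²] − (E[X])² = 25.7339 − 15.0163 = 10.7176.

10.718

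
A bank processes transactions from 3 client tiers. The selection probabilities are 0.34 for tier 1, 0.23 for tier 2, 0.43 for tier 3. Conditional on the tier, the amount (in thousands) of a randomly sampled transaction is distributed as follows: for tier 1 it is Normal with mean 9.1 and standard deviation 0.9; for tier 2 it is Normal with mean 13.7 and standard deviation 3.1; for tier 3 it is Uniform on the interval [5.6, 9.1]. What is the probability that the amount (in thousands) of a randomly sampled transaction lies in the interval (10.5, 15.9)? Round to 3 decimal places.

Conditional on each tier, P(10.5 < X < 15.9): 1: 0.0599069; 2: 0.610072; 3: 0.
By total probability, P(10.5 < X < 15.9) = 0.34·0.0599069 + 0.23·0.610072 + 0.43·0 = 0.160685.

0.161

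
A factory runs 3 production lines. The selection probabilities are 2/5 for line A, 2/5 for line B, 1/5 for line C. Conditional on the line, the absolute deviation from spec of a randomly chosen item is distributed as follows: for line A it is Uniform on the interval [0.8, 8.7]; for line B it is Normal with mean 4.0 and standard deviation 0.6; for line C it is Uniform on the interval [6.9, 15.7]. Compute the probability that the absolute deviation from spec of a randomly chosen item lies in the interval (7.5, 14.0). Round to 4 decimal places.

0.2085

Conditional on each line, P(7.5 < X < 14.0): A: 0.151899; B: 2.71654e-09; C: 0.738636.
By total probability, P(7.5 < X < 14.0) = 0.4·0.151899 + 0.4·2.71654e-09 + 0.2·0.738636 = 0.208487.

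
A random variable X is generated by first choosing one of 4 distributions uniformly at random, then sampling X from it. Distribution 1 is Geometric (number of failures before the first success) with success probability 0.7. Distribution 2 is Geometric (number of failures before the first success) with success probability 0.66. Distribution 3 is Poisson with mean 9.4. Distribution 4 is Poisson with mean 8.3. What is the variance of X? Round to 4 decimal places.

22.4737

Per component, 1: μ=0.428571, E[X²]=0.795918; 2: μ=0.515152, E[X²]=1.04591; 3: μ=9.4, E[X²]=97.76; 4: μ=8.3, E[X²]=77.19.
E[X] = 0.25·0.428571 + 0.25·0.515152 + 0.25·9.4 + 0.25·8.3 = 4.66093.
E[X²] = 0.25·0.795918 + 0.25·1.04591 + 0.25·97.76 + 0.25·77.19 = 44.198.
Var(X) = E[X²] − (E[X])² = 44.198 − 21.7243 = 22.4737.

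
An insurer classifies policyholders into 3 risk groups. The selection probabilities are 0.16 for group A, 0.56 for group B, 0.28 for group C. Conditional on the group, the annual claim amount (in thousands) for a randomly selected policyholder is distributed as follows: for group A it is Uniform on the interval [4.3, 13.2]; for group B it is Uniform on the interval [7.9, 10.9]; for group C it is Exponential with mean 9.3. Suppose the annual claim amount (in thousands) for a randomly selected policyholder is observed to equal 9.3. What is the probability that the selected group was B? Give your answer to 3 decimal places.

0.865

Likelihoods f(9.3 | ·): A: 0.11236; B: 0.333333; C: 0.0395569.
Posterior ∝ prior × likelihood. Numerator for B: 0.56·0.333333 = 0.186667.
Normalizing constant: 0.16·0.11236 + 0.56·0.333333 + 0.28·0.0395569 = 0.21572.
P(B | observation) = 0.186667 / 0.21572 = 0.865319.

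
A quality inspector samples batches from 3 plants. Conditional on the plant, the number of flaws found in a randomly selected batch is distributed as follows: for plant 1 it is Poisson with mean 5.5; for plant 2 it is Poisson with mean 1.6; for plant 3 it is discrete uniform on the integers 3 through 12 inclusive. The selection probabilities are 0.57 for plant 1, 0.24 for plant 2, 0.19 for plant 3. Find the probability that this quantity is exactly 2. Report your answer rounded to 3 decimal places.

Conditional on each plant, P(X = 2): 1: 0.0618124; 2: 0.258428; 3: 0.
By total probability, P(X = 2) = 0.57·0.0618124 + 0.24·0.258428 + 0.19·0 = 0.0972557.

0.097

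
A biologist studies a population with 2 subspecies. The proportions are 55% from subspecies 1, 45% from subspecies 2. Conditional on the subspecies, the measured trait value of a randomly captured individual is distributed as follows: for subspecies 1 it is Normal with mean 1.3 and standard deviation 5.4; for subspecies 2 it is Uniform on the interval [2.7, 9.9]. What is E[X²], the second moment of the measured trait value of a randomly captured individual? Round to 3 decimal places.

36.772

For each component E[X²] = Var + (mean)², giving 1: 30.85; 2: 44.01.
Overall E[X²] = 0.55·30.85 + 0.45·44.01 = 36.772.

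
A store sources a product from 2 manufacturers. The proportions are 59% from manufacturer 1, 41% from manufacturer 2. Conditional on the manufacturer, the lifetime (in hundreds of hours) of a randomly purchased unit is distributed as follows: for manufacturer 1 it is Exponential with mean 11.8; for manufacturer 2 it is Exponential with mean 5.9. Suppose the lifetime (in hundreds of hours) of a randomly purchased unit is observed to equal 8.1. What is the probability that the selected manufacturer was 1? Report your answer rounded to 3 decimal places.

0.588

Likelihoods f(8.1 | ·): 1: 0.042658; 2: 0.0429451.
Posterior ∝ prior × likelihood. Numerator for 1: 0.59·0.042658 = 0.0251682.
Normalizing constant: 0.59·0.042658 + 0.41·0.0429451 = 0.0427757.
P(1 | observation) = 0.0251682 / 0.0427757 = 0.588377.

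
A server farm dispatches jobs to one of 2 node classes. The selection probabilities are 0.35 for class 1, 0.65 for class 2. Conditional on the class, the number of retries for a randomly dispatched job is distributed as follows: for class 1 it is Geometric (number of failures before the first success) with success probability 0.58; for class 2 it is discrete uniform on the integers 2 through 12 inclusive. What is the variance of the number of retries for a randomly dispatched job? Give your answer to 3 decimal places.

15.897

Per component, 1: μ=0.724138, E[X²]=1.77289; 2: μ=7, E[X²]=59.
E[X] = 0.35·0.724138 + 0.65·7 = 4.80345.
E[X²] = 0.35·1.77289 + 0.65·59 = 38.9705.
Var(X) = E[X²] − (E[X])² = 38.9705 − 23.0731 = 15.8974.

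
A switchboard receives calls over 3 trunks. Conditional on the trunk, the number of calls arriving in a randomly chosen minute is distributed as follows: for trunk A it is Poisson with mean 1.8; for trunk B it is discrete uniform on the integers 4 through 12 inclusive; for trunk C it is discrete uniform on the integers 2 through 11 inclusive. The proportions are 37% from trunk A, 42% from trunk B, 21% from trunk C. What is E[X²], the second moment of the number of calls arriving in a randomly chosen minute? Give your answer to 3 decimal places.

42.150

For each component E[X²] = Var + (mean)², giving A: 5.04; B: 70.6667; C: 50.5.
Overall E[X²] = 0.37·5.04 + 0.42·70.6667 + 0.21·50.5 = 42.1498.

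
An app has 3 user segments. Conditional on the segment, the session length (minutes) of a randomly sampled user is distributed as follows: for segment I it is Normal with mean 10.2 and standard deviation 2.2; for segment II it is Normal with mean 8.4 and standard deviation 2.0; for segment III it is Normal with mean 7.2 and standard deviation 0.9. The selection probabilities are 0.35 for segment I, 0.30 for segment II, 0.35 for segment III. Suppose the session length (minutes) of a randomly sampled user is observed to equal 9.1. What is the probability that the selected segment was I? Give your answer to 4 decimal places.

0.4342

Likelihoods f(9.1 | ·): I: 0.16003; II: 0.18762; III: 0.0477406.
Posterior ∝ prior × likelihood. Numerator for I: 0.35·0.16003 = 0.0560104.
Normalizing constant: 0.35·0.16003 + 0.3·0.18762 + 0.35·0.0477406 = 0.129006.
P(I | observation) = 0.0560104 / 0.129006 = 0.43417.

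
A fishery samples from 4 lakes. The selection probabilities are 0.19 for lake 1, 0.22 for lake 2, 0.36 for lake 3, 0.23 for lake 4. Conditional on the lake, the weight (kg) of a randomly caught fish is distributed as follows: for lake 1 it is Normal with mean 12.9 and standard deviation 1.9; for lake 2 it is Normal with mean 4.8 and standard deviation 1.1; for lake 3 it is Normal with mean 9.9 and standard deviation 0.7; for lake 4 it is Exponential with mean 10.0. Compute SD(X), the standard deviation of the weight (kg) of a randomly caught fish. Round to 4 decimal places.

Per component, 1: μ=12.9, E[X²]=170.02; 2: μ=4.8, E[X²]=24.25; 3: μ=9.9, E[X²]=98.5; 4: μ=10, E[X²]=200.
E[X] = 0.19·12.9 + 0.22·4.8 + 0.36·9.9 + 0.23·10 = 9.371.
E[X²] = 0.19·170.02 + 0.22·24.25 + 0.36·98.5 + 0.23·200 = 119.099.
Var(X) = E[X²] − (E[X])² = 119.099 − 87.8156 = 31.2832.
SD(X) = √31.2832 = 5.59313.

5.5931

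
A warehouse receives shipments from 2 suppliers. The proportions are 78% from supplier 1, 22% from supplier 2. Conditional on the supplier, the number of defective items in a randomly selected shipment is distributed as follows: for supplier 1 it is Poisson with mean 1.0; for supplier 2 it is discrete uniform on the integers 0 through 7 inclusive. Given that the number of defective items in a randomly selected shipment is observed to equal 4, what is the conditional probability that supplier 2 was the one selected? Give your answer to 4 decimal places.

0.6970

Likelihoods P(X=4 | ·): 1: 0.0153283; 2: 0.125.
Posterior ∝ prior × likelihood. Numerator for 2: 0.22·0.125 = 0.0275.
Normalizing constant: 0.78·0.0153283 + 0.22·0.125 = 0.0394561.
P(2 | observation) = 0.0275 / 0.0394561 = 0.696977.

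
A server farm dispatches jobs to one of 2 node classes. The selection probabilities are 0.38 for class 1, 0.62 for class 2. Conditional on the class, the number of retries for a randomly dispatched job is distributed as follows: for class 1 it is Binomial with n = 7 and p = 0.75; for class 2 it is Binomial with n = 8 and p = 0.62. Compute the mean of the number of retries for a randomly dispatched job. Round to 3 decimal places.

Component means — 1: 5.25; 2: 4.96.
E[X] = 0.38·5.25 + 0.62·4.96 = 5.0702.

5.070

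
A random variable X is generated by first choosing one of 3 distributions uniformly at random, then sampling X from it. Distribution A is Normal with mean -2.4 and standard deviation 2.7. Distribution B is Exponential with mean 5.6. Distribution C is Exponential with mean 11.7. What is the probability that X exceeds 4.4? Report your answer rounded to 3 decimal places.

0.383

Conditional on each component, P(X > 4.4): A: 0.00589248; B: 0.455794; C: 0.686555.
By total probability, P(X > 4.4) = 0.333333·0.00589248 + 0.333333·0.455794 + 0.333333·0.686555 = 0.382747.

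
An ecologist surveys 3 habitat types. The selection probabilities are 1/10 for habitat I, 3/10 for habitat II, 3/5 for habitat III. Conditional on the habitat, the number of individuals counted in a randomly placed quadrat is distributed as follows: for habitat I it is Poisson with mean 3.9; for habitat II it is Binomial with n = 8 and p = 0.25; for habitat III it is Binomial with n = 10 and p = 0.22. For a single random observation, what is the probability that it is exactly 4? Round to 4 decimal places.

0.1119

Conditional on each habitat, P(X = 4): I: 0.195119; II: 0.0865173; III: 0.110784.
By total probability, P(X = 4) = 0.1·0.195119 + 0.3·0.0865173 + 0.6·0.110784 = 0.111938.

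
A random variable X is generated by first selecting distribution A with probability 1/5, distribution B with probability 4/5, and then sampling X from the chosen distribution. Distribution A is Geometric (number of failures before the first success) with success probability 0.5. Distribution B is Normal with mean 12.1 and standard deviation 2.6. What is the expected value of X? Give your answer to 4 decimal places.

Component means — A: 1; B: 12.1.
E[X] = 0.2·1 + 0.8·12.1 = 9.88.

9.8800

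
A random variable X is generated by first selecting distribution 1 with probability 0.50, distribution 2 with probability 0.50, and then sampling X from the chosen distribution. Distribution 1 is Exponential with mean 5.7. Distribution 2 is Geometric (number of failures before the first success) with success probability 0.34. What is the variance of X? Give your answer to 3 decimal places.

Per component, 1: μ=5.7, E[X²]=64.98; 2: μ=1.94118, E[X²]=9.47751.
E[X] = 0.5·5.7 + 0.5·1.94118 = 3.82059.
E[X²] = 0.5·64.98 + 0.5·9.47751 = 37.2288.
Var(X) = E[X²] − (E[X])² = 37.2288 − 14.5969 = 22.6319.

22.632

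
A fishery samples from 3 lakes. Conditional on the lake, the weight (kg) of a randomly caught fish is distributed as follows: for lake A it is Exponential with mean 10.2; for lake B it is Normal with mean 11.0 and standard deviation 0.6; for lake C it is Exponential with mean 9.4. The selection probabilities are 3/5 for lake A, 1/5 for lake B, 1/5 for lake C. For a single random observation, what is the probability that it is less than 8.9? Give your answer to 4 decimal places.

0.4717

Conditional on each lake, P(X < 8.9): A: 0.582115; B: 0.000232629; C: 0.612023.
By total probability, P(X < 8.9) = 0.6·0.582115 + 0.2·0.000232629 + 0.2·0.612023 = 0.47172.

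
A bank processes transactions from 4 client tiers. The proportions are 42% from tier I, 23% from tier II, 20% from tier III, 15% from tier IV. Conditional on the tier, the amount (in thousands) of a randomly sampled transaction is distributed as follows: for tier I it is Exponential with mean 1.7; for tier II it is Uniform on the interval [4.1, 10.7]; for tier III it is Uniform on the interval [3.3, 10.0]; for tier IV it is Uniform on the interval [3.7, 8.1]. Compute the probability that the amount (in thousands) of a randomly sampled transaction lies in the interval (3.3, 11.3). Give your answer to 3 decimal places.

Conditional on each tier, P(3.3 < X < 11.3): I: 0.142237; II: 1; III: 1; IV: 1.
By total probability, P(3.3 < X < 11.3) = 0.42·0.142237 + 0.23·1 + 0.2·1 + 0.15·1 = 0.63974.

0.640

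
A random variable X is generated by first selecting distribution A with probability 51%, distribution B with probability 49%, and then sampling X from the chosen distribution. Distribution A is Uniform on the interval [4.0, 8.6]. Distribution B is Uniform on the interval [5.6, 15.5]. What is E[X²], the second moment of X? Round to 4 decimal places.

For each component E[X²] = Var + (mean)², giving A: 41.4533; B: 119.47.
Overall E[X²] = 0.51·41.4533 + 0.49·119.47 = 79.6815.

79.6815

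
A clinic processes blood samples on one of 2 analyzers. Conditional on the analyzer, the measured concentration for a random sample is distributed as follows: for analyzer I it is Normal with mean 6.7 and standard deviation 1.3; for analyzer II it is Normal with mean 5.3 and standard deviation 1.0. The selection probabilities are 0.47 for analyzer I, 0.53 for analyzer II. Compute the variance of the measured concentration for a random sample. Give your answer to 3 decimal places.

Per component, I: μ=6.7, E[X²]=46.58; II: μ=5.3, E[X²]=29.09.
E[X] = 0.47·6.7 + 0.53·5.3 = 5.958.
E[X²] = 0.47·46.58 + 0.53·29.09 = 37.3103.
Var(X) = E[X²] − (E[X])² = 37.3103 − 35.4978 = 1.81254.

1.813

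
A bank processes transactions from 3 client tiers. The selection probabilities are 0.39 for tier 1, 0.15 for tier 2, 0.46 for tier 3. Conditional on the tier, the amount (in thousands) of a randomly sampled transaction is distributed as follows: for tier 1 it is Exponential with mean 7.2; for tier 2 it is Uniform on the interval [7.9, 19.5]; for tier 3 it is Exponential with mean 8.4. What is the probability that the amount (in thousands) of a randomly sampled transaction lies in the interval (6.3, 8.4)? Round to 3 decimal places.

Conditional on each tier, P(6.3 < X < 8.4): 1: 0.105459; 2: 0.0431034; 3: 0.104487.
By total probability, P(6.3 < X < 8.4) = 0.39·0.105459 + 0.15·0.0431034 + 0.46·0.104487 = 0.0956585.

0.096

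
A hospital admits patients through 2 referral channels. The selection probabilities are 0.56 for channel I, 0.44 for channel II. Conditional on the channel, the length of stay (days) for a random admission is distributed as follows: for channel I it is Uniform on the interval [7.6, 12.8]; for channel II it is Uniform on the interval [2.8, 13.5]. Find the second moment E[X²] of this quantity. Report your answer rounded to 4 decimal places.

92.9481

For each component E[X²] = Var + (mean)², giving I: 106.293; II: 75.9633.
Overall E[X²] = 0.56·106.293 + 0.44·75.9633 = 92.9481.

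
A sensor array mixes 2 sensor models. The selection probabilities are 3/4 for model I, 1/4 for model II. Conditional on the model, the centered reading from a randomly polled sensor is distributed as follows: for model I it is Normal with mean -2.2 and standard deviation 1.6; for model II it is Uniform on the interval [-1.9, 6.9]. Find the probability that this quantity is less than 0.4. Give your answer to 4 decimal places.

0.7763

Conditional on each model, P(X < 0.4): I: 0.947919; II: 0.261364.
By total probability, P(X < 0.4) = 0.75·0.947919 + 0.25·0.261364 = 0.77628.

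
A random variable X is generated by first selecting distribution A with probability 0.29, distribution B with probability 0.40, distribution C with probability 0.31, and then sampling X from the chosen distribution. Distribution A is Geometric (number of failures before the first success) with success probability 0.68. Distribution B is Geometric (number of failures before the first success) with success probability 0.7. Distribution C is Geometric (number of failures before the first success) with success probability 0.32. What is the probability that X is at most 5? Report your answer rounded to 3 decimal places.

0.969

Conditional on each component, P(X ≤ 5): A: 0.998926; B: 0.999271; C: 0.901133.
By total probability, P(X ≤ 5) = 0.29·0.998926 + 0.4·0.999271 + 0.31·0.901133 = 0.968748.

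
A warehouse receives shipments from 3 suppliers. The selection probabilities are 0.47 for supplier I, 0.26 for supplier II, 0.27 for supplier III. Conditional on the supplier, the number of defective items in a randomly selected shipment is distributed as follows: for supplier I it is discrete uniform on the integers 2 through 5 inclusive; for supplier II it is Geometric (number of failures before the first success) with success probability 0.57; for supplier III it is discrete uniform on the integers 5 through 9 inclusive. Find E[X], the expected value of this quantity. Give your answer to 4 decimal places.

Component means — I: 3.5; II: 0.754386; III: 7.
E[X] = 0.47·3.5 + 0.26·0.754386 + 0.27·7 = 3.73114.

3.7311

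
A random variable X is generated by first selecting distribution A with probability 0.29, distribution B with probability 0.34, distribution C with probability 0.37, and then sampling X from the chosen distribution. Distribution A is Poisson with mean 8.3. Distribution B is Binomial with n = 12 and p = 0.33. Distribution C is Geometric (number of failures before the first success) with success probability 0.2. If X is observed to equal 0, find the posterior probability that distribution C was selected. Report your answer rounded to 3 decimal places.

0.963

Likelihoods P(X=0 | ·): A: 0.000248517; B: 0.00818272; C: 0.2.
Posterior ∝ prior × likelihood. Numerator for C: 0.37·0.2 = 0.074.
Normalizing constant: 0.29·0.000248517 + 0.34·0.00818272 + 0.37·0.2 = 0.0768542.
P(C | observation) = 0.074 / 0.0768542 = 0.962862.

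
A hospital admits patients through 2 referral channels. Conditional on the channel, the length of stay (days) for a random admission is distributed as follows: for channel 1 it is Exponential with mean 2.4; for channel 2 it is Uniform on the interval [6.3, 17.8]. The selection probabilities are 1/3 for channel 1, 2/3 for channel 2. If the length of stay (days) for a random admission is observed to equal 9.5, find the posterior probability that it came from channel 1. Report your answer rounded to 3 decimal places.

Likelihoods f(9.5 | ·): 1: 0.00795621; 2: 0.0869565.
Posterior ∝ prior × likelihood. Numerator for 1: 0.333333·0.00795621 = 0.00265207.
Normalizing constant: 0.333333·0.00795621 + 0.666667·0.0869565 = 0.0606231.
P(1 | observation) = 0.00265207 / 0.0606231 = 0.0437469.

0.044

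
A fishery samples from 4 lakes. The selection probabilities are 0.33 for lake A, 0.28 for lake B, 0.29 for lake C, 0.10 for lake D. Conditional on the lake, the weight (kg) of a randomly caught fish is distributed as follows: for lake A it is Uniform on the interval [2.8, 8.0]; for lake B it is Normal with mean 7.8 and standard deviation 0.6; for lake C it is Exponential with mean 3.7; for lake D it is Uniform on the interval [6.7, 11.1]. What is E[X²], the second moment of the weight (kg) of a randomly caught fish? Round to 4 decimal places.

For each component E[X²] = Var + (mean)², giving A: 31.4133; B: 61.2; C: 27.38; D: 80.8233.
Overall E[X²] = 0.33·31.4133 + 0.28·61.2 + 0.29·27.38 + 0.1·80.8233 = 43.5249.

43.5249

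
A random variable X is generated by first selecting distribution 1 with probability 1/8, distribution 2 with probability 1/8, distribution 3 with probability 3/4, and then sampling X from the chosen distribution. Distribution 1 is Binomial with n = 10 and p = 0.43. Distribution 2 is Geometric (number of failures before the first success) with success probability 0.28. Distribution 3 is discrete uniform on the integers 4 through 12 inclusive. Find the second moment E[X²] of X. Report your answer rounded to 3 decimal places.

For each component E[X²] = Var + (mean)², giving 1: 20.941; 2: 15.7959; 3: 70.6667.
Overall E[X²] = 0.125·20.941 + 0.125·15.7959 + 0.75·70.6667 = 57.5921.

57.592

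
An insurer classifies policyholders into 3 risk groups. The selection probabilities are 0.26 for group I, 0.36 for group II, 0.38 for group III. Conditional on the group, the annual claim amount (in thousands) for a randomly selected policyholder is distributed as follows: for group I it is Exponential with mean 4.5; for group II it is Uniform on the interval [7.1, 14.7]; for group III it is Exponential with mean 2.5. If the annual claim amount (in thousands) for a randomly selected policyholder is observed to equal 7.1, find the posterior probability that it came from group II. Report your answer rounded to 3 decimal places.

Likelihoods f(7.1 | ·): I: 0.0458741; II: 0.131579; III: 0.0233703.
Posterior ∝ prior × likelihood. Numerator for II: 0.36·0.131579 = 0.0473684.
Normalizing constant: 0.26·0.0458741 + 0.36·0.131579 + 0.38·0.0233703 = 0.0681764.
P(II | observation) = 0.0473684 / 0.0681764 = 0.694792.

0.695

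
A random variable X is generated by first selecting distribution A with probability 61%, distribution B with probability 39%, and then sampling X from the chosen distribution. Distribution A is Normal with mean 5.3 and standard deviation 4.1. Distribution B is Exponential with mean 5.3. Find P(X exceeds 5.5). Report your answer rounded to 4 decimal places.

Conditional on each component, P(X > 5.5): A: 0.480547; B: 0.354256.
By total probability, P(X > 5.5) = 0.61·0.480547 + 0.39·0.354256 = 0.431294.

0.4313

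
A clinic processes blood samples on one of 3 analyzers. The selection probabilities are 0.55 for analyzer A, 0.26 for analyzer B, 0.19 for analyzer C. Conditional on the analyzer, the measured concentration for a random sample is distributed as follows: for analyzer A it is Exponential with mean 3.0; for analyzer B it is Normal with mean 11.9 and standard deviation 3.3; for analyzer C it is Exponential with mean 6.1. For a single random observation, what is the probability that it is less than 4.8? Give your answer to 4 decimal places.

0.5465

Conditional on each analyzer, P(X < 4.8): A: 0.798103; B: 0.0157178; C: 0.544739.
By total probability, P(X < 4.8) = 0.55·0.798103 + 0.26·0.0157178 + 0.19·0.544739 = 0.546544.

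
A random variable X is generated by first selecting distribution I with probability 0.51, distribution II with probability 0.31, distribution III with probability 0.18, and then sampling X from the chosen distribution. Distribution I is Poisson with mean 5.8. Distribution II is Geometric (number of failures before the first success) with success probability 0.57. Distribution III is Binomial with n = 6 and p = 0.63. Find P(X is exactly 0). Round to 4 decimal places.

Conditional on each component, P(X = 0): I: 0.00302755; II: 0.57; III: 0.00256573.
By total probability, P(X = 0) = 0.51·0.00302755 + 0.31·0.57 + 0.18·0.00256573 = 0.178706.

0.1787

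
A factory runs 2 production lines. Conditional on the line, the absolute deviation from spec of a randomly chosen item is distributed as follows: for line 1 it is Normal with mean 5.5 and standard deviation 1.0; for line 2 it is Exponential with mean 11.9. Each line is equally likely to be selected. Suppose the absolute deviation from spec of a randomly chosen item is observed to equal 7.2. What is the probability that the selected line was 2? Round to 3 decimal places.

Likelihoods f(7.2 | ·): 1: 0.0940491; 2: 0.0458867.
Posterior ∝ prior × likelihood. Numerator for 2: 0.5·0.0458867 = 0.0229433.
Normalizing constant: 0.5·0.0940491 + 0.5·0.0458867 = 0.0699679.
P(2 | observation) = 0.0229433 / 0.0699679 = 0.327912.

0.328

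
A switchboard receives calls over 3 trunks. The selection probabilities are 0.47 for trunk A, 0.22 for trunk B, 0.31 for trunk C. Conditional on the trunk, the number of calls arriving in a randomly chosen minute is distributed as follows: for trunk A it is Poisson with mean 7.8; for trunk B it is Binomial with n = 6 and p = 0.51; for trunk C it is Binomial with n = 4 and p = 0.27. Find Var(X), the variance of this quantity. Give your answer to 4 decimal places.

Per component, A: μ=7.8, E[X²]=68.64; B: μ=3.06, E[X²]=10.863; C: μ=1.08, E[X²]=1.9548.
E[X] = 0.47·7.8 + 0.22·3.06 + 0.31·1.08 = 4.674.
E[X²] = 0.47·68.64 + 0.22·10.863 + 0.31·1.9548 = 35.2566.
Var(X) = E[X²] − (E[X])² = 35.2566 − 21.8463 = 13.4104.

13.4104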